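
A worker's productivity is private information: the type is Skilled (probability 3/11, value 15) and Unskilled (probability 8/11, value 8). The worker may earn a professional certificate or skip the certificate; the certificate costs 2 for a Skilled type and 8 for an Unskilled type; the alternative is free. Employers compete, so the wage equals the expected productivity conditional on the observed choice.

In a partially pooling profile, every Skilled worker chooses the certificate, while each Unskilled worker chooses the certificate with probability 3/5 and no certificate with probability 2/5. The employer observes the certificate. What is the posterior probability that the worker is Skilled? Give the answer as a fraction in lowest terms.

5/13

P(the certificate) = (3/11)·1 + (8/11)·(3/5) = 39/55.
By Bayes' rule, P(Skilled | the certificate) = (3/11) / (39/55) = 5/13.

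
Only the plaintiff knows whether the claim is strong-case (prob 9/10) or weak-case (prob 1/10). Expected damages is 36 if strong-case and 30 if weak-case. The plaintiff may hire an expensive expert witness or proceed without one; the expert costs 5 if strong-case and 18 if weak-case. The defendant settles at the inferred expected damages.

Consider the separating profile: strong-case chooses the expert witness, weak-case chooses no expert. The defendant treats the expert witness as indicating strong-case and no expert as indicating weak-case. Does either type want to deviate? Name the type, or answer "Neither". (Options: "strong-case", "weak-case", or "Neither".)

The expert witness pays 36; no expert pays 30.
strong-case: assigned the expert witness, nets 36 − 5 = 31; deviating to no expert nets 30.
weak-case: assigned no expert, nets 30; deviating to the expert witness nets 36 − 18 = 18.
Both types strictly prefer their assigned action; no profitable deviation.

Neither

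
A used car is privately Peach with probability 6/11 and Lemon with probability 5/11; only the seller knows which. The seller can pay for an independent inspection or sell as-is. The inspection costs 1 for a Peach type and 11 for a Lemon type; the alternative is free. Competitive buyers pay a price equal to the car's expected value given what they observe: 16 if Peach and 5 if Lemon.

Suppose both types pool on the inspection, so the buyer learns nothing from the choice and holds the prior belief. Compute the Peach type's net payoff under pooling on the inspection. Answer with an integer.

10

Pooled price = 6/11·16 + 5/11·5 = 11.
Peach pays cost 1 for the inspection, so net payoff = 11 − 1 = 10.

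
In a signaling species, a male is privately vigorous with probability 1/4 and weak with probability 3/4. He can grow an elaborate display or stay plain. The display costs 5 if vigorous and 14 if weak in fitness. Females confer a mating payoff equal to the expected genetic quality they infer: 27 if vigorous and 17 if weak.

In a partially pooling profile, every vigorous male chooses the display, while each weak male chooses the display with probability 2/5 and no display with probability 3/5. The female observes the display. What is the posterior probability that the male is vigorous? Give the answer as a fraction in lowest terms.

P(the display) = (1/4)·1 + (3/4)·(2/5) = 11/20.
By Bayes' rule, P(vigorous | the display) = (1/4) / (11/20) = 5/11.

5/11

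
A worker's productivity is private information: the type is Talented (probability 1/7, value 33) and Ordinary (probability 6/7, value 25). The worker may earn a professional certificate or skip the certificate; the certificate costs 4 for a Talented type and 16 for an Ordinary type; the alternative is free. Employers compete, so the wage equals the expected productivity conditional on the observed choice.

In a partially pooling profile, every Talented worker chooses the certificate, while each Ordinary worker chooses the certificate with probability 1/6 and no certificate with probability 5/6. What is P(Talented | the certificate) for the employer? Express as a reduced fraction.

1/2

P(the certificate) = (1/7)·1 + (6/7)·(1/6) = 2/7.
By Bayes' rule, P(Talented | the certificate) = (1/7) / (2/7) = 1/2.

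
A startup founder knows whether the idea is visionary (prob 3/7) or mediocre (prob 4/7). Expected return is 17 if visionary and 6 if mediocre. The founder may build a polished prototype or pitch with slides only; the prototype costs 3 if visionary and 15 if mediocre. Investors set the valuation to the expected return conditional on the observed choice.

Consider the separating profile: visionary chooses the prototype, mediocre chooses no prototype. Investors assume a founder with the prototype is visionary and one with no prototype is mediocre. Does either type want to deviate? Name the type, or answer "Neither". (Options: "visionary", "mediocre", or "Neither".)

Neither

The prototype pays 17; no prototype pays 6.
visionary: assigned the prototype, nets 17 − 3 = 14; deviating to no prototype nets 6.
mediocre: assigned no prototype, nets 6; deviating to the prototype nets 17 − 15 = 2.
Both types strictly prefer their assigned action; no profitable deviation.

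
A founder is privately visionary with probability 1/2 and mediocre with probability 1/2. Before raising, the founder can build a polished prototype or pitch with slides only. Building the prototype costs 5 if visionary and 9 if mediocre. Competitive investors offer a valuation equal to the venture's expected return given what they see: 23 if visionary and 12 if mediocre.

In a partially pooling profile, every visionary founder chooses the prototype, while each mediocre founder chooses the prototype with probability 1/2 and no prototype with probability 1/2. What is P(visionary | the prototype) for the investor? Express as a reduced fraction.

2/3

P(the prototype) = (1/2)·1 + (1/2)·(1/2) = 3/4.
By Bayes' rule, P(visionary | the prototype) = (1/2) / (3/4) = 2/3.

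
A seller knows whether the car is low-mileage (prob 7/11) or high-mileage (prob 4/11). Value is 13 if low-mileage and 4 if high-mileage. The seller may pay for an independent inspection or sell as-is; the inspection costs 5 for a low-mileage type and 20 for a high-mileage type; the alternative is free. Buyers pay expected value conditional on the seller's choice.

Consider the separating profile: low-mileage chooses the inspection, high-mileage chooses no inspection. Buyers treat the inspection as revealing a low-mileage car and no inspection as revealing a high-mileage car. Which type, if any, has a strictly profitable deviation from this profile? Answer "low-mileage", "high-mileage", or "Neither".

The inspection pays 13; no inspection pays 4.
low-mileage: assigned the inspection, nets 13 − 5 = 8; deviating to no inspection nets 4.
high-mileage: assigned no inspection, nets 4; deviating to the inspection nets 13 − 20 = -7.
Both types strictly prefer their assigned action; no profitable deviation.

Neither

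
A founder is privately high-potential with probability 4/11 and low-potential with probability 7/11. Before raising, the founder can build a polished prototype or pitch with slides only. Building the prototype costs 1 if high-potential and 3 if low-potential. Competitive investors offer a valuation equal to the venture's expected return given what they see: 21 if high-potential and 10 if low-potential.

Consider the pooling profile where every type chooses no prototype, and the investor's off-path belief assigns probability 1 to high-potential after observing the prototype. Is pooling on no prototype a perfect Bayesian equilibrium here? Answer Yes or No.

On path, the investor holds the prior and pays 4/11·21 + 7/11·10 = 14. Off path (the prototype), believing high-potential, it pays 21.
high-potential: no prototype nets 14; the prototype nets 21 − 1 = 20. high-potential would deviate.
low-potential: no prototype nets 14; the prototype nets 21 − 3 = 18. low-potential would deviate.
A type deviates, so pooling fails.

No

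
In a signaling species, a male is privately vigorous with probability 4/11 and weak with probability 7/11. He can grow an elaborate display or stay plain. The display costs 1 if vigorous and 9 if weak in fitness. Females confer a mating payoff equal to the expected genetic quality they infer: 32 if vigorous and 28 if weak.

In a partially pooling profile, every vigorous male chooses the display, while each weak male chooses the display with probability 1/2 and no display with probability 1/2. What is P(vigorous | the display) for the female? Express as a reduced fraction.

P(the display) = (4/11)·1 + (7/11)·(1/2) = 15/22.
By Bayes' rule, P(vigorous | the display) = (4/11) / (15/22) = 8/15.

8/15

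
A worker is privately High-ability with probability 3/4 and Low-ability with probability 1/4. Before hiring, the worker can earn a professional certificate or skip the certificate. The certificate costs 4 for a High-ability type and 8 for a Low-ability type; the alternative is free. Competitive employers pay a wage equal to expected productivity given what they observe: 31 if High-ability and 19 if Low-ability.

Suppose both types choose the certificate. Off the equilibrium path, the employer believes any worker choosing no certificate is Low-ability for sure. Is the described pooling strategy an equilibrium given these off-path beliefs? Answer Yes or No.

Yes

On path, the employer holds the prior and pays 3/4·31 + 1/4·19 = 28. Off path (no certificate), believing Low-ability, it pays 19.
High-ability: the certificate nets 28 − 4 = 24; no certificate nets 19. High-ability stays.
Low-ability: the certificate nets 28 − 8 = 20; no certificate nets 19. Low-ability stays.
No type deviates, so pooling is sustained.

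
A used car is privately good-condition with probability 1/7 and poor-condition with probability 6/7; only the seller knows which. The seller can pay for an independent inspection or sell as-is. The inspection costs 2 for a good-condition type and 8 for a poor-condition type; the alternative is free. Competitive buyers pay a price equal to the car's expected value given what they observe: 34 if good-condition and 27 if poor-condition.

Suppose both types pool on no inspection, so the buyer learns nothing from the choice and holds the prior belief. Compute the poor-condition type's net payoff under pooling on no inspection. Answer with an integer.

Pooled price = 1/7·34 + 6/7·27 = 28.
poor-condition pays no cost for no inspection, so net payoff = 28.

28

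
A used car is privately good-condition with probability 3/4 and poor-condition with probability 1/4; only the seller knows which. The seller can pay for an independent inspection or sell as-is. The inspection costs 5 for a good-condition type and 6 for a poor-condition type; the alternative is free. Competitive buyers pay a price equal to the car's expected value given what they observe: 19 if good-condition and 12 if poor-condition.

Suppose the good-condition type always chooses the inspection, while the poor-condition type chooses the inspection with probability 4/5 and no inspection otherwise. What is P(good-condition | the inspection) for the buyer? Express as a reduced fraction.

P(the inspection) = (3/4)·1 + (1/4)·(4/5) = 19/20.
By Bayes' rule, P(good-condition | the inspection) = (3/4) / (19/20) = 15/19.

15/19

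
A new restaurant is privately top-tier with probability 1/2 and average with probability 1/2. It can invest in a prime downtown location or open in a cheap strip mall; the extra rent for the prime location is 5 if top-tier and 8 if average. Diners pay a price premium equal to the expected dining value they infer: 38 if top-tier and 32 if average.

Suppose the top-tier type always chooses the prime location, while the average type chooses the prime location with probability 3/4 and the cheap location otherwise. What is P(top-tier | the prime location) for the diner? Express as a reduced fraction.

4/7

P(the prime location) = (1/2)·1 + (1/2)·(3/4) = 7/8.
By Bayes' rule, P(top-tier | the prime location) = (1/2) / (7/8) = 4/7.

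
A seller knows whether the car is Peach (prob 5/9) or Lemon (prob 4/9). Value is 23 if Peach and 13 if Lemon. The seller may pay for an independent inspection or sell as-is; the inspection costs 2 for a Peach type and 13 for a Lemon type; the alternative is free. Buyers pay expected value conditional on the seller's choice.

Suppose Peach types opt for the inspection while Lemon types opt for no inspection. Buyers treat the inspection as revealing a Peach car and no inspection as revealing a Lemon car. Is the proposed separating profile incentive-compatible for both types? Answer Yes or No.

Under these beliefs, the inspection earns price 23 and no inspection earns price 13.
Peach: the inspection nets 23 − 2 = 21; no inspection nets 13. Peach prefers the inspection.
Lemon: the inspection nets 23 − 13 = 10; no inspection nets 13. Lemon prefers no inspection.
Neither type deviates, so the separating profile is an equilibrium.

Yes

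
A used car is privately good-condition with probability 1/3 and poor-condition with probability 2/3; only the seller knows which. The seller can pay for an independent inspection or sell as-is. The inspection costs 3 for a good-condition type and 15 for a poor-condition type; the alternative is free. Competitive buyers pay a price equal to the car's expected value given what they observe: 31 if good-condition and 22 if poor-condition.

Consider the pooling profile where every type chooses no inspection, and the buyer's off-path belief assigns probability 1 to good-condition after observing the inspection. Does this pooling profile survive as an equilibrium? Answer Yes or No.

No

On path, the buyer holds the prior and pays 1/3·31 + 2/3·22 = 25. Off path (the inspection), believing good-condition, it pays 31.
good-condition: no inspection nets 25; the inspection nets 31 − 3 = 28. good-condition would deviate.
poor-condition: no inspection nets 25; the inspection nets 31 − 15 = 16. poor-condition stays.
A type deviates, so pooling fails.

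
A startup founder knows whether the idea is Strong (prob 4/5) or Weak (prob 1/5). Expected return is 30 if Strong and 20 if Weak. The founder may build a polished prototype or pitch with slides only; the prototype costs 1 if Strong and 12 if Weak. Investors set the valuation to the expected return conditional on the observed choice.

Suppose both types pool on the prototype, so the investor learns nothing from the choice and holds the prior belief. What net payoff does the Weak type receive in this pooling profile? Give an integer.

Pooled valuation = 4/5·30 + 1/5·20 = 28.
Weak pays cost 12 for the prototype, so net payoff = 28 − 12 = 16.

16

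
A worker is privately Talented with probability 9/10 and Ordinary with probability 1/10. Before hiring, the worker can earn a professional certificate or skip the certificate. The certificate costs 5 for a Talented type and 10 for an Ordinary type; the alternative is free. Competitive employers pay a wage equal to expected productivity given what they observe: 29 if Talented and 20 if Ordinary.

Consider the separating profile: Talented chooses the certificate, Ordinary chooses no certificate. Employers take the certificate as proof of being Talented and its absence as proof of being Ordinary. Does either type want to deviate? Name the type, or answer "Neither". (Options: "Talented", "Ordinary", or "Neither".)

The certificate pays 29; no certificate pays 20.
Talented: assigned the certificate, nets 29 − 5 = 24; deviating to no certificate nets 20.
Ordinary: assigned no certificate, nets 20; deviating to the certificate nets 29 − 10 = 19.
Both types strictly prefer their assigned action; no profitable deviation.

Neither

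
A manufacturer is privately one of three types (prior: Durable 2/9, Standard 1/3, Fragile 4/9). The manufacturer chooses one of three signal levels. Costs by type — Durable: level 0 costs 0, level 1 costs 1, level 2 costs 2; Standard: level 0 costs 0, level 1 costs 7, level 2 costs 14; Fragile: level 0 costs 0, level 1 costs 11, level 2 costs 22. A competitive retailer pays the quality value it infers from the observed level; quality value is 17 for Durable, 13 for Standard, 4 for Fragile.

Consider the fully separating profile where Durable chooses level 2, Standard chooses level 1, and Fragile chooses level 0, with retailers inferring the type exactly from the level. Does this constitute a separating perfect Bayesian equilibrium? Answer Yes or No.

Separating prices: level 2 → 17, level 1 → 13, level 0 → 4.
Durable (assigned level 2): level 0: 4 − 0 = 4; level 1: 13 − 1 = 12; level 2: 17 − 2 = 15. Durable stays.
Standard (assigned level 1): level 0: 4 − 0 = 4; level 1: 13 − 7 = 6; level 2: 17 − 14 = 3. Standard stays.
Fragile (assigned level 0): level 0: 4 − 0 = 4; level 1: 13 − 11 = 2; level 2: 17 − 22 = -5. Fragile stays.
Every type prefers its assigned level; separation holds.

Yes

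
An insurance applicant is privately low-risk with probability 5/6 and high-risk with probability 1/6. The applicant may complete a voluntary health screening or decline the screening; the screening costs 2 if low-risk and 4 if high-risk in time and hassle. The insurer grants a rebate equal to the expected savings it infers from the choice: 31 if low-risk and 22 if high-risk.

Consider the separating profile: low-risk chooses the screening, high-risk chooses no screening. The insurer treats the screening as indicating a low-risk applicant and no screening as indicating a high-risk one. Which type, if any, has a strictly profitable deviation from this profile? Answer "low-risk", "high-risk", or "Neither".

high-risk

The screening pays 31; no screening pays 22.
low-risk: assigned the screening, nets 31 − 2 = 29; deviating to no screening nets 22.
high-risk: assigned no screening, nets 22; deviating to the screening nets 31 − 4 = 27.
The high-risk type gains 5 by deviating.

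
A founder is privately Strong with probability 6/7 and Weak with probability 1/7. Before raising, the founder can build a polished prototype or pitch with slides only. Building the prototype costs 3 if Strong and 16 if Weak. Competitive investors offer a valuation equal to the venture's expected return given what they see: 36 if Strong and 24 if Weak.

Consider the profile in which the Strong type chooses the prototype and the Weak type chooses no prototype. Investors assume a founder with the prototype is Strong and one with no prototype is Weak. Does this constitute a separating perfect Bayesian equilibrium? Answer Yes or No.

Yes

Under these beliefs, the prototype earns valuation 36 and no prototype earns valuation 24.
Strong: the prototype nets 36 − 3 = 33; no prototype nets 24. Strong prefers the prototype.
Weak: the prototype nets 36 − 16 = 20; no prototype nets 24. Weak prefers no prototype.
Neither type deviates, so the separating profile is an equilibrium.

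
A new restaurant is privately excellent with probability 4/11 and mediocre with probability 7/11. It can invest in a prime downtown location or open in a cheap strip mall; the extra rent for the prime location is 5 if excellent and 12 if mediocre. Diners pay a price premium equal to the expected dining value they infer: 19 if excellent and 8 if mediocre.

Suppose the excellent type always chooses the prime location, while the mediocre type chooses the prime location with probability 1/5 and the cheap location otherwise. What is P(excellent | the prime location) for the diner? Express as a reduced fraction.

P(the prime location) = (4/11)·1 + (7/11)·(1/5) = 27/55.
By Bayes' rule, P(excellent | the prime location) = (4/11) / (27/55) = 20/27.

20/27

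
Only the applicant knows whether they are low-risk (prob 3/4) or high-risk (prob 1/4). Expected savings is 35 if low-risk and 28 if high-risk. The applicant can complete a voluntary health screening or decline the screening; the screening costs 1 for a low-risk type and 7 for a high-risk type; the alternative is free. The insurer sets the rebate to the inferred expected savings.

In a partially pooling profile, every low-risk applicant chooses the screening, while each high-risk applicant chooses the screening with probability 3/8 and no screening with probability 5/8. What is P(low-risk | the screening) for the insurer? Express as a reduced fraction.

8/9

P(the screening) = (3/4)·1 + (1/4)·(3/8) = 27/32.
By Bayes' rule, P(low-risk | the screening) = (3/4) / (27/32) = 8/9.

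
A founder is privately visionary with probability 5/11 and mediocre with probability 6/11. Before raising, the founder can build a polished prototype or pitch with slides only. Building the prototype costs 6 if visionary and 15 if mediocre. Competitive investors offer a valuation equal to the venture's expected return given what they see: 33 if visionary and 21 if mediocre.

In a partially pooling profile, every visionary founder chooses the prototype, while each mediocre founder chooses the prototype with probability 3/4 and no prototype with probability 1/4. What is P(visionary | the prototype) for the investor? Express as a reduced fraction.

10/19

P(the prototype) = (5/11)·1 + (6/11)·(3/4) = 19/22.
By Bayes' rule, P(visionary | the prototype) = (5/11) / (19/22) = 10/19.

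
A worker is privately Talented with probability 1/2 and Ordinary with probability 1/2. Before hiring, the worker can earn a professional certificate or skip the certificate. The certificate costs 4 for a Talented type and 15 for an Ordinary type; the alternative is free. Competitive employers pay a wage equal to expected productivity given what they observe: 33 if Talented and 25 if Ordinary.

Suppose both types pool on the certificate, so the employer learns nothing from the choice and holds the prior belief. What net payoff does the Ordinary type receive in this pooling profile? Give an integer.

14

Pooled wage = 1/2·33 + 1/2·25 = 29.
Ordinary pays cost 15 for the certificate, so net payoff = 29 − 15 = 14.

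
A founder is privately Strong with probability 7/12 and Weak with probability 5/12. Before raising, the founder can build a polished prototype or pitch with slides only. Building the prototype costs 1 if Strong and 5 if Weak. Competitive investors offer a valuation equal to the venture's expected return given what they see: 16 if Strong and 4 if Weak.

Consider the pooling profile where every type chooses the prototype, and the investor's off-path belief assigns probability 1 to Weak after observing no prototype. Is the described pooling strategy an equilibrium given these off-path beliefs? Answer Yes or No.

Yes

On path, the investor holds the prior and pays 7/12·16 + 5/12·4 = 11. Off path (no prototype), believing Weak, it pays 4.
Strong: the prototype nets 11 − 1 = 10; no prototype nets 4. Strong stays.
Weak: the prototype nets 11 − 5 = 6; no prototype nets 4. Weak stays.
No type deviates, so pooling is sustained.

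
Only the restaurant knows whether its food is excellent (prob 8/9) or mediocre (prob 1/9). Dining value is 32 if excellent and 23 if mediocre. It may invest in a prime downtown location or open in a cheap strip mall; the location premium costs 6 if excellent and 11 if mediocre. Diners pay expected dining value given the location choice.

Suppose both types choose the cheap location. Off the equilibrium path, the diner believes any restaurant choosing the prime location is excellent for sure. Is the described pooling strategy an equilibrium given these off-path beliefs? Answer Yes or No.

On path, the diner holds the prior and pays 8/9·32 + 1/9·23 = 31. Off path (the prime location), believing excellent, it pays 32.
excellent: the cheap location nets 31; the prime location nets 32 − 6 = 26. excellent stays.
mediocre: the cheap location nets 31; the prime location nets 32 − 11 = 21. mediocre stays.
No type deviates, so pooling is sustained.

Yes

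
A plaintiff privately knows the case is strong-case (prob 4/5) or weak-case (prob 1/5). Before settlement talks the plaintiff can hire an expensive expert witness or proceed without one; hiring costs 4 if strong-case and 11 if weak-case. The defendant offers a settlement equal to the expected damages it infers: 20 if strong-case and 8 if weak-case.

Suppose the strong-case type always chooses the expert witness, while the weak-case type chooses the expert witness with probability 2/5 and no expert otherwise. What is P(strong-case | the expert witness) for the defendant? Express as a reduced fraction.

P(the expert witness) = (4/5)·1 + (1/5)·(2/5) = 22/25.
By Bayes' rule, P(strong-case | the expert witness) = (4/5) / (22/25) = 10/11.

10/11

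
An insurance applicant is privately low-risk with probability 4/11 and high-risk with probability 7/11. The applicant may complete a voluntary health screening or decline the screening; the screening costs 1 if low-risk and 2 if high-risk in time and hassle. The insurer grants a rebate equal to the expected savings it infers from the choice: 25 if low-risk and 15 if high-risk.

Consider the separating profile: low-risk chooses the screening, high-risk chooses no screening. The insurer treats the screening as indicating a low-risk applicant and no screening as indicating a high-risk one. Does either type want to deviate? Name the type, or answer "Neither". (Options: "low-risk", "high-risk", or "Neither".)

The screening pays 25; no screening pays 15.
low-risk: assigned the screening, nets 25 − 1 = 24; deviating to no screening nets 15.
high-risk: assigned no screening, nets 15; deviating to the screening nets 25 − 2 = 23.
The high-risk type gains 8 by deviating.

high-risk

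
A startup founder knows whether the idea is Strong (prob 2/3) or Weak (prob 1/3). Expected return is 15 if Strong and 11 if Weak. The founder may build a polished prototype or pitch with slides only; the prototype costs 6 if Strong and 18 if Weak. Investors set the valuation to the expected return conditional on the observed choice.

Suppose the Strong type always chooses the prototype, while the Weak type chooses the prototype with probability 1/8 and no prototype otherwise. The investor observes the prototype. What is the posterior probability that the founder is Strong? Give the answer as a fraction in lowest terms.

P(the prototype) = (2/3)·1 + (1/3)·(1/8) = 17/24.
By Bayes' rule, P(Strong | the prototype) = (2/3) / (17/24) = 16/17.

16/17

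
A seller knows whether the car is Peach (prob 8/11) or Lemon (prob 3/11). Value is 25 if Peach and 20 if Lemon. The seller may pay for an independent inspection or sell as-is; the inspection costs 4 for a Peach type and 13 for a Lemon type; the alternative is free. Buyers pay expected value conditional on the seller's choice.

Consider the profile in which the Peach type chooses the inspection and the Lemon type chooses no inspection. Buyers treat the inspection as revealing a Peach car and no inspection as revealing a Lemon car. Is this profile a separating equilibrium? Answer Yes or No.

Under these beliefs, the inspection earns price 25 and no inspection earns price 20.
Peach: the inspection nets 25 − 4 = 21; no inspection nets 20. Peach prefers the inspection.
Lemon: the inspection nets 25 − 13 = 12; no inspection nets 20. Lemon prefers no inspection.
Neither type deviates, so the separating profile is an equilibrium.

Yes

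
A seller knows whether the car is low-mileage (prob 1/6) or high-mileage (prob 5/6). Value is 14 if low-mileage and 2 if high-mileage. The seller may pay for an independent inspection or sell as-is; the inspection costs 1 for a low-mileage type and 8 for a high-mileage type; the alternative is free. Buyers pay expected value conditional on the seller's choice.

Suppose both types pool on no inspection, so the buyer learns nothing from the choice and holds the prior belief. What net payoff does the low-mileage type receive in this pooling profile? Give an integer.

Pooled price = 1/6·14 + 5/6·2 = 4.
low-mileage pays no cost for no inspection, so net payoff = 4.

4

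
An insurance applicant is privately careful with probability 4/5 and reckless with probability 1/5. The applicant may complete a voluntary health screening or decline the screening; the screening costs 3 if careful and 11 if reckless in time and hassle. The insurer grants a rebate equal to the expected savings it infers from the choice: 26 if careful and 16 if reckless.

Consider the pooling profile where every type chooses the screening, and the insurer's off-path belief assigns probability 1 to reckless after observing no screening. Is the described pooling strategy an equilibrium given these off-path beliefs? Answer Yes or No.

No

On path, the insurer holds the prior and pays 4/5·26 + 1/5·16 = 24. Off path (no screening), believing reckless, it pays 16.
careful: the screening nets 24 − 3 = 21; no screening nets 16. careful stays.
reckless: the screening nets 24 − 11 = 13; no screening nets 16. reckless would deviate.
A type deviates, so pooling fails.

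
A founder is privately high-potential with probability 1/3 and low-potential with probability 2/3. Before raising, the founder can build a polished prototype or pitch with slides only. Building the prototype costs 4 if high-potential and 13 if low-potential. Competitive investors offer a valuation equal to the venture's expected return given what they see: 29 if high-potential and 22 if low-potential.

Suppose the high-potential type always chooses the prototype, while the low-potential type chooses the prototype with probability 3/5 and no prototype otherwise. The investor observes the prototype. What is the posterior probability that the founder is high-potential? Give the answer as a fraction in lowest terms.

P(the prototype) = (1/3)·1 + (2/3)·(3/5) = 11/15.
By Bayes' rule, P(high-potential | the prototype) = (1/3) / (11/15) = 5/11.

5/11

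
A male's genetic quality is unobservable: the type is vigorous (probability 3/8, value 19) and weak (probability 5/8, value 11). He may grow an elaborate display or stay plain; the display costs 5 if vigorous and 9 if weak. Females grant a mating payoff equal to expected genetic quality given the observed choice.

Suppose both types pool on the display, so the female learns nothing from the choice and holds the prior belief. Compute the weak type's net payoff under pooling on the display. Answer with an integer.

Pooled mating payoff = 3/8·19 + 5/8·11 = 14.
weak pays cost 9 for the display, so net payoff = 14 − 9 = 5.

5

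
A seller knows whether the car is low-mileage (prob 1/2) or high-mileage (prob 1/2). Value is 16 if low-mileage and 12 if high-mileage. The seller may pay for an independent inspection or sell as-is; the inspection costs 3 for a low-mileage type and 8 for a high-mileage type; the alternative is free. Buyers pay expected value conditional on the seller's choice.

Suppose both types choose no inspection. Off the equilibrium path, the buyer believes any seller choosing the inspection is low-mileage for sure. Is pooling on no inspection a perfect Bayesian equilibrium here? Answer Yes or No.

On path, the buyer holds the prior and pays 1/2·16 + 1/2·12 = 14. Off path (the inspection), believing low-mileage, it pays 16.
low-mileage: no inspection nets 14; the inspection nets 16 − 3 = 13. low-mileage stays.
high-mileage: no inspection nets 14; the inspection nets 16 − 8 = 8. high-mileage stays.
No type deviates, so pooling is sustained.

Yes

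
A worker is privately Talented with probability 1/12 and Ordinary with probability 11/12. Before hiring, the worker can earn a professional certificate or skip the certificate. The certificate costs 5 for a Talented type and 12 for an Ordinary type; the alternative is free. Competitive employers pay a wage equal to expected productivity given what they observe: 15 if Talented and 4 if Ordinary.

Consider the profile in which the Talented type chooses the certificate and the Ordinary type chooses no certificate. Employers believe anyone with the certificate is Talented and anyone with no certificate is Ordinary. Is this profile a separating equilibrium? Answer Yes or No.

Under these beliefs, the certificate earns wage 15 and no certificate earns wage 4.
Talented: the certificate nets 15 − 5 = 10; no certificate nets 4. Talented prefers the certificate.
Ordinary: the certificate nets 15 − 12 = 3; no certificate nets 4. Ordinary prefers no certificate.
Neither type deviates, so the separating profile is an equilibrium.

Yes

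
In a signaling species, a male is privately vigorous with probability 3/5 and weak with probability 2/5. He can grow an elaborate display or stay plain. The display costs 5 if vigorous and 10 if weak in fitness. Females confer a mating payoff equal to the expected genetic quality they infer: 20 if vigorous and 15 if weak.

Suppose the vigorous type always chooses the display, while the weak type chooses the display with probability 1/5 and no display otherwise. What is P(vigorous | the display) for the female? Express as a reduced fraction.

P(the display) = (3/5)·1 + (2/5)·(1/5) = 17/25.
By Bayes' rule, P(vigorous | the display) = (3/5) / (17/25) = 15/17.

15/17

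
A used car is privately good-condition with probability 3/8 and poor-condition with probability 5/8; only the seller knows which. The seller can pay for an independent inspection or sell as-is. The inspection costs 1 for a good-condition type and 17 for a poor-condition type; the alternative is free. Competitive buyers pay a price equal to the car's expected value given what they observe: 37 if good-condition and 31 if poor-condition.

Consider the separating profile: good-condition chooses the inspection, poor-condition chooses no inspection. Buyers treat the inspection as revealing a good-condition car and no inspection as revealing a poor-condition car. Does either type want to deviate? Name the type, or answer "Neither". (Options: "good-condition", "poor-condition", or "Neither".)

The inspection pays 37; no inspection pays 31.
good-condition: assigned the inspection, nets 37 − 1 = 36; deviating to no inspection nets 31.
poor-condition: assigned no inspection, nets 31; deviating to the inspection nets 37 − 17 = 20.
Both types strictly prefer their assigned action; no profitable deviation.

Neither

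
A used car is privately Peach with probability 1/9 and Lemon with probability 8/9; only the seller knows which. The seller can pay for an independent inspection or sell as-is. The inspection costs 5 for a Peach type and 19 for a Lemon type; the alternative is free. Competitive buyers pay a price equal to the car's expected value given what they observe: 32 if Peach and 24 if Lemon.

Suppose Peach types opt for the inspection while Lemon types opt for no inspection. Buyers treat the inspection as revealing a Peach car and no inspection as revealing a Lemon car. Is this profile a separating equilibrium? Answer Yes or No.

Under these beliefs, the inspection earns price 32 and no inspection earns price 24.
Peach: the inspection nets 32 − 5 = 27; no inspection nets 24. Peach prefers the inspection.
Lemon: the inspection nets 32 − 19 = 13; no inspection nets 24. Lemon prefers no inspection.
Neither type deviates, so the separating profile is an equilibrium.

Yes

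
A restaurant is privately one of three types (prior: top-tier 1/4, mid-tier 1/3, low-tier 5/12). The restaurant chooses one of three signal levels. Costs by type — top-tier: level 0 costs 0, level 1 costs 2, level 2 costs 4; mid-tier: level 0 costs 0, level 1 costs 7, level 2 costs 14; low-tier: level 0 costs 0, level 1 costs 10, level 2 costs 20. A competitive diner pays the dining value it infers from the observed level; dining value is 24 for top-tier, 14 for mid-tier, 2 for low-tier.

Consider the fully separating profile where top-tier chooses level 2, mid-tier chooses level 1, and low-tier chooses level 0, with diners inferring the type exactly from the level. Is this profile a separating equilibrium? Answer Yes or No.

Separating price premiums: level 2 → 24, level 1 → 14, level 0 → 2.
top-tier (assigned level 2): level 0: 2 − 0 = 2; level 1: 14 − 2 = 12; level 2: 24 − 4 = 20. top-tier stays.
mid-tier (assigned level 1): level 0: 2 − 0 = 2; level 1: 14 − 7 = 7; level 2: 24 − 14 = 10. mid-tier prefers level 2.
low-tier (assigned level 0): level 0: 2 − 0 = 2; level 1: 14 − 10 = 4; level 2: 24 − 20 = 4. low-tier prefers level 1.
At least one type deviates; the separating profile fails.

No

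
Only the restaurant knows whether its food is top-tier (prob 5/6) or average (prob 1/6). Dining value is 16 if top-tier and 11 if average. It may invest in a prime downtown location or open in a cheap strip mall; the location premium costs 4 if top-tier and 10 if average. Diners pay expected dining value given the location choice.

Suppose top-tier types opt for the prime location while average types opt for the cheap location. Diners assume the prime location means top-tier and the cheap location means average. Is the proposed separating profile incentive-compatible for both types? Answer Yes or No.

Yes

Under these beliefs, the prime location earns price premium 16 and the cheap location earns price premium 11.
top-tier: the prime location nets 16 − 4 = 12; the cheap location nets 11. top-tier prefers the prime location.
average: the prime location nets 16 − 10 = 6; the cheap location nets 11. average prefers the cheap location.
Neither type deviates, so the separating profile is an equilibrium.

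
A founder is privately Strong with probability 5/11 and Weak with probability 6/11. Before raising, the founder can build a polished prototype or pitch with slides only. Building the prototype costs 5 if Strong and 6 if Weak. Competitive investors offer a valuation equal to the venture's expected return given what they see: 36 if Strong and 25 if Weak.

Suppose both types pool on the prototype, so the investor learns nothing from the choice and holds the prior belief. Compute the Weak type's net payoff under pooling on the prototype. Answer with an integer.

24

Pooled valuation = 5/11·36 + 6/11·25 = 30.
Weak pays cost 6 for the prototype, so net payoff = 30 − 6 = 24.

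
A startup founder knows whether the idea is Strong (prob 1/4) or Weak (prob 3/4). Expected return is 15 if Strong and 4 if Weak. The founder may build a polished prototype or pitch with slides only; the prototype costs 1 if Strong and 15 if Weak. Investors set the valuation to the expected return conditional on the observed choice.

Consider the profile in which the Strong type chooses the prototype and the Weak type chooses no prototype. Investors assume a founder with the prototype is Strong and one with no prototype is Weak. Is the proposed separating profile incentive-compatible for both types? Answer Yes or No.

Under these beliefs, the prototype earns valuation 15 and no prototype earns valuation 4.
Strong: the prototype nets 15 − 1 = 14; no prototype nets 4. Strong prefers the prototype.
Weak: the prototype nets 15 − 15 = 0; no prototype nets 4. Weak prefers no prototype.
Neither type deviates, so the separating profile is an equilibrium.

Yes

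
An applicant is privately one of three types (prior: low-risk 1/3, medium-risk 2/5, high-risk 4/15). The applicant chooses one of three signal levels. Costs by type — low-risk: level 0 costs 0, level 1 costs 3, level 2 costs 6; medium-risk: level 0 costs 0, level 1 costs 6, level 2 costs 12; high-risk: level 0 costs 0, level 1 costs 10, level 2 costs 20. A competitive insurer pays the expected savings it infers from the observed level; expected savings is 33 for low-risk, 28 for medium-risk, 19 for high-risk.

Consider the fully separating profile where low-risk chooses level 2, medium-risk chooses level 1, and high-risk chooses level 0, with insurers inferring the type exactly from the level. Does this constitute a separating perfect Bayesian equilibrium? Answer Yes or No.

Yes

Separating rebates: level 2 → 33, level 1 → 28, level 0 → 19.
low-risk (assigned level 2): level 0: 19 − 0 = 19; level 1: 28 − 3 = 25; level 2: 33 − 6 = 27. low-risk stays.
medium-risk (assigned level 1): level 0: 19 − 0 = 19; level 1: 28 − 6 = 22; level 2: 33 − 12 = 21. medium-risk stays.
high-risk (assigned level 0): level 0: 19 − 0 = 19; level 1: 28 − 10 = 18; level 2: 33 − 20 = 13. high-risk stays.
Every type prefers its assigned level; separation holds.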